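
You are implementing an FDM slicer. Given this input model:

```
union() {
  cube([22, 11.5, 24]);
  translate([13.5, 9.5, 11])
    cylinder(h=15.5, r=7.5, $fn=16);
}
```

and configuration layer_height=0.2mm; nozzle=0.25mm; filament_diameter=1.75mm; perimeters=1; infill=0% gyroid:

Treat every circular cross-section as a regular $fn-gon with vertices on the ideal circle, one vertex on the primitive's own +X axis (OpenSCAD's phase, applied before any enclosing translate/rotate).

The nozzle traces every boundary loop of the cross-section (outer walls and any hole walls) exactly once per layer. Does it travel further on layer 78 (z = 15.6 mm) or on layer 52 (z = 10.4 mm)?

layer 78 (z = 15.6 mm)

Layer 78 (z = 15.6): the 22×11.5 cube contributes its full rectangle (perimeter 67.00 mm); the cylinder at (13.5, 9.5): section is a regular 16-gon, circumradius r=7.5 (perimeter = 2·16·7.500·sin(180°/16) = 46.82 mm); Merging all regions: the regions partially overlap (shared area 115.31 mm²), so the edge portions inside another operand are dropped and the merged outline is re-measured after clipping — boundary = 72.13 mm. So its perimeter = 72.13 mm. Layer 52 (z = 10.4): the 22×11.5 cube contributes its full rectangle (perimeter 67.00 mm); the cylinder at (13.5, 9.5) does not reach this height (z outside [11, 26.5]); Combining (union): only the 22×11.5 cube is present, so the union is just that shape — boundary = 67.00 mm. So its perimeter = 67.00 mm. Layer 78 is larger (72.13 vs 67.00 mm).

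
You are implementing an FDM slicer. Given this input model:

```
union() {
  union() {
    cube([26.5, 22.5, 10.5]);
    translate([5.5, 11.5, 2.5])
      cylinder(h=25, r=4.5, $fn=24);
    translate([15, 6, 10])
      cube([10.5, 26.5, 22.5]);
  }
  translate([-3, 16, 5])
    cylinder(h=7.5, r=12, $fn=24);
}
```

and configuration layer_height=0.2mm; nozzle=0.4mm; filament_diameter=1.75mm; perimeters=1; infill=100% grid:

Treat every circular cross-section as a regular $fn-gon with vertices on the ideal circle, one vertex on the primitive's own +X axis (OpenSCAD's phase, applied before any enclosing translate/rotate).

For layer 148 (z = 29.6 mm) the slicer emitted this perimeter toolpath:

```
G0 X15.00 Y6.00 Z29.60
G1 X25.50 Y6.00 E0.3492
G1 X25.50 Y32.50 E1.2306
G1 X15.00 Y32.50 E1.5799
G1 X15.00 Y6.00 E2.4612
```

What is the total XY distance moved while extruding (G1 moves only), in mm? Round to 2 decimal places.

74.00 mm

Sum the Euclidean lengths of each G1 segment: total = 74.00 mm.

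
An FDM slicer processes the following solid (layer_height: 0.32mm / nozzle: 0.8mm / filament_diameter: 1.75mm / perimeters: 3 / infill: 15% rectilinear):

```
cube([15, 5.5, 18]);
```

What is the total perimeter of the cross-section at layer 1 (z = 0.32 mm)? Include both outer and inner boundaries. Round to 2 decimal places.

41.00 mm

At z = 0.32 mm: the 15×5.5 cube contributes its full rectangle (perimeter 41.00 mm). Overall, the cross-section is a single solid region. Total boundary length (outer) = 41.00 mm.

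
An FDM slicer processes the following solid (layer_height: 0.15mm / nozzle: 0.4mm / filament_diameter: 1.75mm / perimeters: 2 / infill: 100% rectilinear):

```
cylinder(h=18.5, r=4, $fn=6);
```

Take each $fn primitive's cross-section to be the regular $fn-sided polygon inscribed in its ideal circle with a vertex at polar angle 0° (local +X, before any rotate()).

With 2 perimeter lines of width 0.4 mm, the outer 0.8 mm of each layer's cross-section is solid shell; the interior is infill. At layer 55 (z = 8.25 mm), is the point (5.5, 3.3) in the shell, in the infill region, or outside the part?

At z = 8.25 mm: the cylinder: section is a regular 6-gon, circumradius r=4. Overall, the cross-section is a single solid region. The nearest boundary edge runs (4.00, 0.00)→(2.00, 3.46); distance from the point to it = 2.95 mm. The point is not inside any of the regions above, so it lies outside the cross-section (2.95 mm from the nearest boundary).

outside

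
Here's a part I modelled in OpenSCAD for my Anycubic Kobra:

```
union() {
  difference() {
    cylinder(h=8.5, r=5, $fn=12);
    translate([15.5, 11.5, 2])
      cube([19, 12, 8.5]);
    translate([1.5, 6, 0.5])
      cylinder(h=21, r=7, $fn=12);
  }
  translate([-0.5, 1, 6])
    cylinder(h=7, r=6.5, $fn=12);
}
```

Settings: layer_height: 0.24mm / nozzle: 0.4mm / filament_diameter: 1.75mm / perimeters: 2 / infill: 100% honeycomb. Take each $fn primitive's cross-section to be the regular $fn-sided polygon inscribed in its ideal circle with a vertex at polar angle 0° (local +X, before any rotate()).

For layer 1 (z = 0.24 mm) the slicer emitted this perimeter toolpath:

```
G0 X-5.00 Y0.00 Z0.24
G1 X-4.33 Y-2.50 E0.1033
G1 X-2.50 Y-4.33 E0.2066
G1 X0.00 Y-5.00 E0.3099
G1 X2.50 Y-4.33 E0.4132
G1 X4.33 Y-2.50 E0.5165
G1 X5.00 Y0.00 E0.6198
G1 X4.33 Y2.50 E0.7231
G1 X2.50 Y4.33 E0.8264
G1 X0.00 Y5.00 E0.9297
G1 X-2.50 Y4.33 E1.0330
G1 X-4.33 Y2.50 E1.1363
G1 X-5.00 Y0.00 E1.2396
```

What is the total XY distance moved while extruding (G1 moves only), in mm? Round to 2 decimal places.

31.06 mm

Sum the Euclidean lengths of each G1 segment: total = 31.06 mm.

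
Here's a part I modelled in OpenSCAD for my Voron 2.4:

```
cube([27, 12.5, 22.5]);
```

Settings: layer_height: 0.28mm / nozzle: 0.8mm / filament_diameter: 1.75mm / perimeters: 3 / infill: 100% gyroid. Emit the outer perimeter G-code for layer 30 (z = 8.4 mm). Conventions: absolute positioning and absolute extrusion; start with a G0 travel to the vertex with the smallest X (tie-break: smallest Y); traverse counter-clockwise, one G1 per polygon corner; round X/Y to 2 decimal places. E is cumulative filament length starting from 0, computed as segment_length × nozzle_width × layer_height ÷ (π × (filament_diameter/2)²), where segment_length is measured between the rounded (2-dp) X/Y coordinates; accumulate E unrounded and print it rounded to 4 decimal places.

G0 X0.00 Y0.00 Z8.40
G1 X27.00 Y0.00 E2.5145
G1 X27.00 Y12.50 E3.6786
G1 X0.00 Y12.50 E6.1930
G1 X0.00 Y0.00 E7.3571

At z = 8.4 mm: the cube (footprint 27×12.5) is included at this height. The outline is a single polygon with 4 vertices. Extrusion per mm of travel: 0.8 × 0.28 / (π × 0.875²) = 0.093128. Accumulating E over each segment gives final E = 7.3571.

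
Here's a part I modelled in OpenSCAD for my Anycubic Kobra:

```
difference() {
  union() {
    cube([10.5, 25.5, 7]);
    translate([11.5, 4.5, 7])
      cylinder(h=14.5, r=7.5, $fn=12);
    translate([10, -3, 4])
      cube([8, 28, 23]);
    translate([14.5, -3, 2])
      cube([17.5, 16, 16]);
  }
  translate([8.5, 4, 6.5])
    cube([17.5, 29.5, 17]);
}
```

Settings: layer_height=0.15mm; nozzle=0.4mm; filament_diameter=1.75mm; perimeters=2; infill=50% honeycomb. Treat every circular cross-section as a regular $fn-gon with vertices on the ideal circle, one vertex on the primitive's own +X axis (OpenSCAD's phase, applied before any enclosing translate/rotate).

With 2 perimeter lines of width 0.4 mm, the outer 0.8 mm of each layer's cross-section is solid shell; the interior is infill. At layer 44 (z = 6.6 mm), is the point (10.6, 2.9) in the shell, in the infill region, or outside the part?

At z = 6.6 mm: the cube is present — its section is the full 10.5×25.5 rectangle; the cylinder at (11.5, 4.5) does not reach this height (z outside [7, 21.5]); the cube at (10, -3) is present — its section is the full 8×28 rectangle; the cube at (14.5, -3) is present — its section is the full 17.5×16 rectangle; Merging all regions: the regions partially overlap (shared area 68.50 mm²), so overlapping operands fuse into one piece — 1 connected region; the cube at (8.5, 4) (footprint 17.5×29.5) is included at this height; Subtracting the remaining from the first: starting from that combined region, the 17.5×29.5 cube at (8.5, 4) partially overlaps it — only the 272.50 mm² overlap (of its 516.25 mm²) is removed, clipping the outline — 1 connected region. Overall, the cross-section is a single solid region. The nearest boundary edge runs (8.50, 4.00)→(26.00, 4.00); distance from the point to it = 1.10 mm. The point is inside the cross-section and 1.10 mm from the nearest boundary — more than the 0.8 mm shell width (2 × 0.4), so it's in the infill interior.

infill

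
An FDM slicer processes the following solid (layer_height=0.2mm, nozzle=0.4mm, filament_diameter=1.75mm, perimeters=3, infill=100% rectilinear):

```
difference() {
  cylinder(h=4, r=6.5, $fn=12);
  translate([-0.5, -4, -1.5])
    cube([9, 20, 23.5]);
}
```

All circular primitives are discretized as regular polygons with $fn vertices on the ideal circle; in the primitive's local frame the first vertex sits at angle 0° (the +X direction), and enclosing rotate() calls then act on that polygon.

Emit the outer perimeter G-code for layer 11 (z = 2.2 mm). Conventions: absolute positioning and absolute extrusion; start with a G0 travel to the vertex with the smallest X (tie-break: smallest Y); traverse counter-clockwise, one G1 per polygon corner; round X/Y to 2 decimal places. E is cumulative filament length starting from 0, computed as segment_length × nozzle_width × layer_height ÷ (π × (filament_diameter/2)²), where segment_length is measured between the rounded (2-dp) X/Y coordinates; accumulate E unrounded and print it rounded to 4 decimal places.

G0 X-6.50 Y0.00 Z2.20
G1 X-5.63 Y-3.25 E0.1119
G1 X-3.25 Y-5.63 E0.2238
G1 X0.00 Y-6.50 E0.3358
G1 X3.25 Y-5.63 E0.4477
G1 X4.88 Y-4.00 E0.5243
G1 X-0.50 Y-4.00 E0.7033
G1 X-0.50 Y6.37 E1.0482
G1 X-3.25 Y5.63 E1.1429
G1 X-5.63 Y3.25 E1.2548
G1 X-6.50 Y0.00 E1.3667

At z = 2.2 mm: the cylinder: section is a regular 12-gon, circumradius r=6.5; the cube at (-0.5, -4) is present — its section is the full 9×20 rectangle; After the difference (first − rest): starting from the r=6.5 cylinder, the 9×20 cube at (-0.5, -4) partially overlaps it — only the 60.55 mm² overlap (of its 180.00 mm²) is removed, clipping the outline — 1 connected region. The outline is a single polygon with 10 vertices. Extrusion per mm of travel: 0.4 × 0.2 / (π × 0.875²) = 0.033260. Accumulating E over each segment gives final E = 1.3667.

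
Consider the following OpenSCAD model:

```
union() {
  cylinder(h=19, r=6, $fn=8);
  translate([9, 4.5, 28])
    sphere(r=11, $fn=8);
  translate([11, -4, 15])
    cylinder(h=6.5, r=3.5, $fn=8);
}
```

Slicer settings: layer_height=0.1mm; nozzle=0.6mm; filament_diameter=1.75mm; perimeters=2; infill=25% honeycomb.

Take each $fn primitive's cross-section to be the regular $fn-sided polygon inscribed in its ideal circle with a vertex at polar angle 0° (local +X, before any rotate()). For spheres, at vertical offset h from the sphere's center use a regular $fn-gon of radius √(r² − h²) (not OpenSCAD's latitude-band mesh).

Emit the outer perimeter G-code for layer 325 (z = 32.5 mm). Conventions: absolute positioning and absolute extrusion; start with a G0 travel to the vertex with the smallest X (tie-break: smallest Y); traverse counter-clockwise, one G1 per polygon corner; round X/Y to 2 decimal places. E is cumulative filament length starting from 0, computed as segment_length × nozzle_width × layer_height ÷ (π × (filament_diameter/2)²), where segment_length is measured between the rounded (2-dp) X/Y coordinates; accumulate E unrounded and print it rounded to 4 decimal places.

G0 X-1.04 Y4.50 Z32.50
G1 X1.90 Y-2.60 E0.1917
G1 X9.00 Y-5.54 E0.3834
G1 X16.10 Y-2.60 E0.5751
G1 X19.04 Y4.50 E0.7668
G1 X16.10 Y11.60 E0.9585
G1 X9.00 Y14.54 E1.1502
G1 X1.90 Y11.60 E1.3419
G1 X-1.04 Y4.50 E1.5336

At z = 32.5 mm: the cylinder is absent (z outside [0, 19]); the sphere at (9, 4.5): section is a regular 8-gon, circumradius = √(r²−h²) = √(11²−4.5²) = 10.037; the cylinder at (11, -4) is absent (z outside [15, 21.5]); Combining (union): only the r=11 sphere at (9, 4.5) is present, so the union is just that shape — 1 connected region. The outline is a single polygon with 8 vertices. Extrusion per mm of travel: 0.6 × 0.1 / (π × 0.875²) = 0.024945. Accumulating E over each segment gives final E = 1.5336.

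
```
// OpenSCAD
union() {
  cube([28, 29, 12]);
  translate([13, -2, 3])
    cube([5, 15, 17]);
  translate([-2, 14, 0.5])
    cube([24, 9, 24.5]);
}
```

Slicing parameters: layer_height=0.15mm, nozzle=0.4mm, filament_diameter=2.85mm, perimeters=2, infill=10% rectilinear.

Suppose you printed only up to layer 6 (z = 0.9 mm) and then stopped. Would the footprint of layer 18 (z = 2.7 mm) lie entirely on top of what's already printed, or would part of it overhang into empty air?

entirely on top

Compare the two slices. At z = 0.9: the cube (footprint 28×29) is included at this height (area 812.00 mm²); the cube at (13, -2) is absent (z outside [3, 20]); the 24×9 cube at (-2, 14) contributes its full rectangle (area 216.00 mm²); Merging all regions: the regions partially overlap — summed areas 1028.00 mm² minus the doubly-counted overlap 198.00 mm² gives 830.00 mm² — area = 830.00 mm². At z = 2.7: the 28×29 cube contributes its full rectangle (area 812.00 mm²); the cube at (13, -2) is not intersected at this z (z outside [3, 20]); the cube at (-2, 14) (footprint 24×9) is included at this height (area 216.00 mm²); Taking the union: the regions partially overlap — summed areas 1028.00 mm² minus the doubly-counted overlap 198.00 mm² gives 830.00 mm² — area = 830.00 mm². Checking containment: the cross-section at z = 2.7 is a subset of the cross-section at z = 0.9.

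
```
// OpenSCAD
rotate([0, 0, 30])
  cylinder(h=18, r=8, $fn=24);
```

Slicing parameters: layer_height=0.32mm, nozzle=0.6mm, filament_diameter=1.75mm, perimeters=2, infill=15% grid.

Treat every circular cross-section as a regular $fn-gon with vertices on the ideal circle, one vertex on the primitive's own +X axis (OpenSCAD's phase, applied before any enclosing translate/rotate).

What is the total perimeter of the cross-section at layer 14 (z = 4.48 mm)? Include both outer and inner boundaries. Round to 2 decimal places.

At z = 4.48 mm: the r=8 cylinder contributes a regular 24-gon of circumradius 8 (perimeter = 2·24·8.000·sin(180°/24) = 50.12 mm); (whole slice rotated 30° about Z — lengths, areas and connectivity unchanged). Overall, the cross-section is a single solid region. Total boundary length (outer) = 50.12 mm.

50.12 mm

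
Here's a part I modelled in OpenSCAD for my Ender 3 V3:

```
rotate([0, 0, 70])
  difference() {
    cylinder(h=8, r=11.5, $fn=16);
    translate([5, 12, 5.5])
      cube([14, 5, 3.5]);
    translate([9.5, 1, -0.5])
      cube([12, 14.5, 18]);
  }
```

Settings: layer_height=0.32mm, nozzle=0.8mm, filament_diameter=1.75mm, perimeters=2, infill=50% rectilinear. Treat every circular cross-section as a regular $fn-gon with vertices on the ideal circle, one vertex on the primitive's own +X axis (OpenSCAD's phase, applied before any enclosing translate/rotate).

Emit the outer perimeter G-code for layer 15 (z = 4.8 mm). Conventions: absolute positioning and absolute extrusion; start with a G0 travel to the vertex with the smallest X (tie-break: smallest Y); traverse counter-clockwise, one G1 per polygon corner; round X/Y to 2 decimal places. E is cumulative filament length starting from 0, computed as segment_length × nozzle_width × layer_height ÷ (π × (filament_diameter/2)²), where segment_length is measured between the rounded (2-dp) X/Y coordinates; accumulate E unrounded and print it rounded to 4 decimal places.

G0 X-11.49 Y-0.50 Z4.80
G1 X-10.42 Y-4.86 E0.4778
G1 X-7.77 Y-8.48 E0.9553
G1 X-3.93 Y-10.81 E1.4334
G1 X0.50 Y-11.49 E1.9104
G1 X4.86 Y-10.42 E2.3882
G1 X8.48 Y-7.77 E2.8657
G1 X10.81 Y-3.93 E3.3437
G1 X11.49 Y0.50 E3.8207
G1 X10.42 Y4.86 E4.2986
G1 X7.77 Y8.48 E4.7761
G1 X3.93 Y10.81 E5.2541
G1 X2.93 Y10.96 E5.3617
G1 X2.31 Y9.27 E5.5533
G1 X-2.47 Y11.01 E6.0947
G1 X-4.86 Y10.42 E6.3567
G1 X-8.48 Y7.77 E6.8342
G1 X-10.81 Y3.93 E7.3123
G1 X-11.49 Y-0.50 E7.7893

At z = 4.8 mm: the cylinder: section is a regular 16-gon, circumradius r=11.5; the cube at (5, 12) is absent (z outside [5.5, 9]); the cube at (9.5, 1) (footprint 12×14.5) is included at this height; After the difference (first − rest): starting from the r=11.5 cylinder, the 12×14.5 cube at (9.5, 1) partially overlaps it — only the 5.92 mm² overlap (of its 174.00 mm²) is removed, clipping the outline — 1 connected region; (whole slice rotated 70° about Z — lengths, areas and connectivity unchanged). The outline is a single polygon with 18 vertices. Extrusion per mm of travel: 0.8 × 0.32 / (π × 0.875²) = 0.106432. Accumulating E over each segment gives final E = 7.7893.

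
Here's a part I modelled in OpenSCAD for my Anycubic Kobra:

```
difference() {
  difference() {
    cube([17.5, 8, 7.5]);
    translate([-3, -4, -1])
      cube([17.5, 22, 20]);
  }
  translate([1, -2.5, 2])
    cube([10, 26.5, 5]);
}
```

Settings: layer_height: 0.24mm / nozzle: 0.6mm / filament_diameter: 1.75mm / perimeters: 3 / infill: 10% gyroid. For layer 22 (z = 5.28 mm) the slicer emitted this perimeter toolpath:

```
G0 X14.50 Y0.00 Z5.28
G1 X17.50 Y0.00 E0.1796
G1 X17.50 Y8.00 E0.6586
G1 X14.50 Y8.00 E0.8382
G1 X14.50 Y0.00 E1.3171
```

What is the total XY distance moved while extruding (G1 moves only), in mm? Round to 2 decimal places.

Sum the Euclidean lengths of each G1 segment: total = 22.00 mm.

22.00 mm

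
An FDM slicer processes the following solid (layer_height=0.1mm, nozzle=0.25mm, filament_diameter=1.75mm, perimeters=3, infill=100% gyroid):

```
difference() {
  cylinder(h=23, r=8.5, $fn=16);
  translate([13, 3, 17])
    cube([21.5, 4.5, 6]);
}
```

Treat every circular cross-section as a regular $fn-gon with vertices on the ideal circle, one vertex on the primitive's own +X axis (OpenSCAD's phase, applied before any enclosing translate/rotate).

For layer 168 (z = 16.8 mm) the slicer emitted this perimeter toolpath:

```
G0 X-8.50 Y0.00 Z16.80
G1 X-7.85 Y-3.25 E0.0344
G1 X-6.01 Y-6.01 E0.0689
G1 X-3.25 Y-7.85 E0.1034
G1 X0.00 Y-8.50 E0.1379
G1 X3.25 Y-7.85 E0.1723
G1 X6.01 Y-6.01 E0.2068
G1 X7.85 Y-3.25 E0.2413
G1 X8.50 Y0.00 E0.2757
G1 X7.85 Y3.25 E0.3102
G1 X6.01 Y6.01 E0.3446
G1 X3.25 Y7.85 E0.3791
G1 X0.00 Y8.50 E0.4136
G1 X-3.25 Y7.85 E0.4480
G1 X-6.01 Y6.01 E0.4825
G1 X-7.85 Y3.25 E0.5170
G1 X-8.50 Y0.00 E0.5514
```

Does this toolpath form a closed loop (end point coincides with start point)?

yes

Start point (G0): (-8.50, 0.00). End point (last G1): the path returns to the start — closed.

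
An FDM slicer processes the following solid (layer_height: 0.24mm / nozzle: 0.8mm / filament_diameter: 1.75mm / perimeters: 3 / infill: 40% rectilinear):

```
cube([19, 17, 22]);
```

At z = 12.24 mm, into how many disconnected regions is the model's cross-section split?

At z = 12.24 mm: the 19×17 cube contributes its full rectangle. The result has 1 disconnected region.

1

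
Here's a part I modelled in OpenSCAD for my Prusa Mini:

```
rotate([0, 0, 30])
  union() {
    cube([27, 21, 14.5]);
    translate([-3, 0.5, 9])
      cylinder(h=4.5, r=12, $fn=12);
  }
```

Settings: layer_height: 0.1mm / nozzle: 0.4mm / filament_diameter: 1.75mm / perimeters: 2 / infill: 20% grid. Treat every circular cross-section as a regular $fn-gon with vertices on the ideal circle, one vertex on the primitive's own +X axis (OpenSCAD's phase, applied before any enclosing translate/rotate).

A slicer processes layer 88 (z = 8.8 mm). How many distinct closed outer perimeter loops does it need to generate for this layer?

At z = 8.8 mm: the cube is present — its section is the full 27×21 rectangle; the cylinder at (-3, 0.5) is absent (z outside [9, 13.5]); Taking the union: only the 27×21 cube is present, so the union is just that shape — 1 connected region; (whole slice rotated 30° about Z — lengths, areas and connectivity unchanged). The result has 1 disconnected region.

1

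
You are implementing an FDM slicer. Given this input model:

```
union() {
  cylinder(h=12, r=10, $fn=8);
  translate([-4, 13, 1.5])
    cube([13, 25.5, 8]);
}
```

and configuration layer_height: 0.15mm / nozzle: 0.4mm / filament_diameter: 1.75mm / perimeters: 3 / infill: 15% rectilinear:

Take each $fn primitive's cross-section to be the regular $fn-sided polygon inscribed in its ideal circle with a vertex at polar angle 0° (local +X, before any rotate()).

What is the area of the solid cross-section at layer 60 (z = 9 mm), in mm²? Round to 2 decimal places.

At z = 9 mm: the r=10 cylinder gives a regular 8-gon of circumradius 10 (constant along its height) (area = (8/2)·10.000²·sin(360°/8) = 282.84 mm²); the 13×25.5 cube at (-4, 13) contributes its full rectangle (area 331.50 mm²); Merging all regions: the 2 present regions are separate (no shared area or edge), so areas and boundary lengths simply add and each stays a separate island — area = 614.34 mm². Overall, the cross-section has 2 separate islands. Net area = 614.34 mm².

614.34 mm²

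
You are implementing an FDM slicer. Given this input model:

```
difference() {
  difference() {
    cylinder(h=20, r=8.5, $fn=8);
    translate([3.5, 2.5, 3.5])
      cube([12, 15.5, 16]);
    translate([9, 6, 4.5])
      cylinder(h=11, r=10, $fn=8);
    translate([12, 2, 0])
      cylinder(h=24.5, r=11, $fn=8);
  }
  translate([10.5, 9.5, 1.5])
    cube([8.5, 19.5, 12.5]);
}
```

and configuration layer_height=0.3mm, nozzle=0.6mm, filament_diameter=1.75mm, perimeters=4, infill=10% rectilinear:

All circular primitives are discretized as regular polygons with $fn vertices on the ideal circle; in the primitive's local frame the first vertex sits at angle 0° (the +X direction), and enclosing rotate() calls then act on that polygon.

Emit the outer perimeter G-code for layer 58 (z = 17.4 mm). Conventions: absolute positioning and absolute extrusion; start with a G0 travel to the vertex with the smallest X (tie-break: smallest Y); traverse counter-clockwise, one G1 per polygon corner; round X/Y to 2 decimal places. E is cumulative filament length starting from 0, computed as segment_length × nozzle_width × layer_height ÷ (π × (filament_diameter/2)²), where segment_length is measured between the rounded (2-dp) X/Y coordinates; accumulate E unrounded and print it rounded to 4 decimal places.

G0 X-8.50 Y0.00 Z17.40
G1 X-6.01 Y-6.01 E0.4868
G1 X0.00 Y-8.50 E0.9737
G1 X5.40 Y-6.26 E1.4112
G1 X4.22 Y-5.78 E1.5065
G1 X1.00 Y2.00 E2.1366
G1 X3.15 Y7.19 E2.5570
G1 X0.00 Y8.50 E2.8123
G1 X-6.01 Y6.01 E3.2992
G1 X-8.50 Y0.00 E3.7860

At z = 17.4 mm: the r=8.5 cylinder gives a regular 8-gon of circumradius 8.5 (constant along its height); the cube at (3.5, 2.5) (footprint 12×15.5) is included at this height; the cylinder at (9, 6) does not reach this height (z outside [4.5, 15.5]); the r=11 cylinder at (12, 2) contributes a regular 8-gon of circumradius 11; Taking the first minus the rest: starting from the r=8.5 cylinder, the 12×15.5 cube at (3.5, 2.5) partially overlaps it — only the 12.67 mm² overlap (of its 186.00 mm²) is removed, clipping the outline; the r=11 cylinder at (12, 2) partially overlaps it — only the 47.99 mm² overlap (of its 342.24 mm²) is removed, clipping the outline — 1 connected region; the cube at (10.5, 9.5) does not reach this height (z outside [1.5, 14]); After the difference (first − rest): none of the subtracted shapes is present at this height, so that combined region is unchanged — 1 connected region. The outline is a single polygon with 9 vertices. Extrusion per mm of travel: 0.6 × 0.3 / (π × 0.875²) = 0.074835. Accumulating E over each segment gives final E = 3.7860.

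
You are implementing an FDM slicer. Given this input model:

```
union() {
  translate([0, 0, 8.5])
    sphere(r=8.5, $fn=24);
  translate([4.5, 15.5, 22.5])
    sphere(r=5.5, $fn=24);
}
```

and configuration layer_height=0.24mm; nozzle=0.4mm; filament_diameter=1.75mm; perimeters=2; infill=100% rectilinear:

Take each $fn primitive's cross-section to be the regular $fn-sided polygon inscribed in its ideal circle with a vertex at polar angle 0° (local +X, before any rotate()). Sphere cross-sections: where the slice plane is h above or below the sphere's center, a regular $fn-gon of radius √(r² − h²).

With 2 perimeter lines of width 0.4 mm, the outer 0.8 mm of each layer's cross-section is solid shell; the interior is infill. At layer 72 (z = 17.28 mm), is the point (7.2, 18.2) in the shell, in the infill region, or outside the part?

outside

At z = 17.28 mm: the sphere is absent (|z−center|=8.780 > r=8.5); the sphere at (4.5, 15.5): section is a regular 24-gon, circumradius = √(r²−h²) = √(5.5²−5.22²) = 1.733; Combining (union): only the r=5.5 sphere at (4.5, 15.5) is present, so the union is just that shape — 1 connected region. Overall, the cross-section is a single solid region. The nearest boundary edge runs (6.00, 16.37)→(5.73, 16.73); distance from the point to it = 2.09 mm. The point is not inside any of the regions above, so it lies outside the cross-section (2.09 mm from the nearest boundary).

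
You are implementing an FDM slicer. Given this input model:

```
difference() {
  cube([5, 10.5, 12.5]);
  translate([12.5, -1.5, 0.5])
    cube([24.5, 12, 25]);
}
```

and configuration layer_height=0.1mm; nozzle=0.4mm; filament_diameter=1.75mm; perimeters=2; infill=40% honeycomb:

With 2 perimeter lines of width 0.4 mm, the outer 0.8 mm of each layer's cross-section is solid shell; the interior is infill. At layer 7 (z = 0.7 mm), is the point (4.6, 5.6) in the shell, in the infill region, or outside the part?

shell

At z = 0.7 mm: the cube is present — its section is the full 5×10.5 rectangle; the cube at (12.5, -1.5) is present — its section is the full 24.5×12 rectangle; Subtracting the remaining from the first: starting from the 5×10.5 cube, the 24.5×12 cube at (12.5, -1.5) misses the remaining region (no effect) — 1 connected region. Overall, the cross-section is a single solid region. The nearest boundary edge runs (5.00, 10.50)→(5.00, 0.00); distance from the point to it = 0.40 mm. The point is inside the cross-section, 0.40 mm from the nearest boundary — within the 0.8 mm shell band (2 × 0.4).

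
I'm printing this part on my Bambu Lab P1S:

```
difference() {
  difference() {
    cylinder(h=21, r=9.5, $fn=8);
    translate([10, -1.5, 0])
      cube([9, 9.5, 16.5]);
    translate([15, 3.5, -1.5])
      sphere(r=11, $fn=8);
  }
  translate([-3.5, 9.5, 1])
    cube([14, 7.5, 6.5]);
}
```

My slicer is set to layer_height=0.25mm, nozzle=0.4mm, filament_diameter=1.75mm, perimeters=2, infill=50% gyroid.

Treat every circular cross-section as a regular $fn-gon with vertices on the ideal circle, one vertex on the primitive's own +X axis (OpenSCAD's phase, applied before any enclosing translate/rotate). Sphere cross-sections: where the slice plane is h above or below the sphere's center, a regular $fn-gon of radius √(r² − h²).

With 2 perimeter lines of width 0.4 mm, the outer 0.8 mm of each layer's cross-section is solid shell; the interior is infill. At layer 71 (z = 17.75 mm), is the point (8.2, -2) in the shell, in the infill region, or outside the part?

At z = 17.75 mm: the r=9.5 cylinder gives a regular 8-gon of circumradius 9.5 (constant along its height); the cube at (10, -1.5) is not intersected at this z (z outside [0, 16.5]); the sphere at (15, 3.5) is not intersected at this z (|z−center|=19.250 > r=11); After the difference (first − rest): none of the subtracted shapes is present at this height, so the r=9.5 cylinder is unchanged — 1 connected region; the cube at (-3.5, 9.5) is not intersected at this z (z outside [1, 7.5]); Taking the first minus the rest: none of the subtracted shapes is present at this height, so that combined region is unchanged — 1 connected region. Overall, the cross-section is a single solid region. The nearest boundary edge runs (6.72, -6.72)→(9.50, 0.00); distance from the point to it = 0.44 mm. The point is inside the cross-section, 0.44 mm from the nearest boundary — within the 0.8 mm shell band (2 × 0.4).

shell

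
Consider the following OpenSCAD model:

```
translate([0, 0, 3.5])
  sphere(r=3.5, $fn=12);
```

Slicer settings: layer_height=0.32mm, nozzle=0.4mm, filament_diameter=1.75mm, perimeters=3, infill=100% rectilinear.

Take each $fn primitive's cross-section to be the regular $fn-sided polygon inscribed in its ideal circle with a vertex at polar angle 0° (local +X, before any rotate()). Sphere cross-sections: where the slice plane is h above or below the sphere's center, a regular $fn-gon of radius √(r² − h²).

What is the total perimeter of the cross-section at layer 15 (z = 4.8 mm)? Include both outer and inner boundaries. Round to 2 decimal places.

20.19 mm

At z = 4.8 mm: the sphere: section is a regular 12-gon, circumradius = √(r²−h²) = √(3.5²−1.3²) = 3.250 (perimeter = 2·12·3.250·sin(180°/12) = 20.19 mm). Overall, the cross-section is a single solid region. Total boundary length (outer) = 20.19 mm.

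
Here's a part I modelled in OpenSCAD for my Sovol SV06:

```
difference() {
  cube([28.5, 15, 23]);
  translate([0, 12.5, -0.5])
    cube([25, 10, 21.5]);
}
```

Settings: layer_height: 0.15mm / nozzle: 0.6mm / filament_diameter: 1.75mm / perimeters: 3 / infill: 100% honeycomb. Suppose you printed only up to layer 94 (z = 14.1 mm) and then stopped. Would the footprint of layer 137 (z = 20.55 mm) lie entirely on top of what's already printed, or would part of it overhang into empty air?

Compare the two slices. At z = 14.1: the 28.5×15 cube contributes its full rectangle (area 427.50 mm²); the cube at (0, 12.5) is present — its section is the full 25×10 rectangle (area 250.00 mm²); Subtracting the remaining from the first: starting from the 28.5×15 cube (427.50 mm²), the 25×10 cube at (0, 12.5) partially overlaps it — only the 62.50 mm² overlap (of its 250.00 mm²) is removed, clipping the outline — area = 365.00 mm². At z = 20.55: the cube (footprint 28.5×15) is included at this height (area 427.50 mm²); the 25×10 cube at (0, 12.5) contributes its full rectangle (area 250.00 mm²); Taking the first minus the rest: starting from the 28.5×15 cube (427.50 mm²), the 25×10 cube at (0, 12.5) partially overlaps it — only the 62.50 mm² overlap (of its 250.00 mm²) is removed, clipping the outline — area = 365.00 mm². Checking containment: the cross-section at z = 20.55 is a subset of the cross-section at z = 14.1.

entirely on top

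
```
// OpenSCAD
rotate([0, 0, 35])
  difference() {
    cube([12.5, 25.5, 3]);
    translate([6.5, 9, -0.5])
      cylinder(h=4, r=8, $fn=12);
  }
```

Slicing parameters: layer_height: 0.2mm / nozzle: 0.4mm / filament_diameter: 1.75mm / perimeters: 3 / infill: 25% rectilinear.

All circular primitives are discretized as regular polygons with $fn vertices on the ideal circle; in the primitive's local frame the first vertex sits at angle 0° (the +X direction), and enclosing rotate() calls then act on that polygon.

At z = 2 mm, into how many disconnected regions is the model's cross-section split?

At z = 2 mm: the 12.5×25.5 cube contributes its full rectangle; the r=8 cylinder at (6.5, 9) gives a regular 12-gon of circumradius 8 (constant along its height); After the difference (first − rest): starting from the 12.5×25.5 cube, the r=8 cylinder at (6.5, 9) partially overlaps it — only the 171.53 mm² overlap (of its 192.00 mm²) is removed, clipping the outline — 2 connected regions; (whole slice rotated 35° about Z — lengths, areas and connectivity unchanged). The result has 2 disconnected regions.

2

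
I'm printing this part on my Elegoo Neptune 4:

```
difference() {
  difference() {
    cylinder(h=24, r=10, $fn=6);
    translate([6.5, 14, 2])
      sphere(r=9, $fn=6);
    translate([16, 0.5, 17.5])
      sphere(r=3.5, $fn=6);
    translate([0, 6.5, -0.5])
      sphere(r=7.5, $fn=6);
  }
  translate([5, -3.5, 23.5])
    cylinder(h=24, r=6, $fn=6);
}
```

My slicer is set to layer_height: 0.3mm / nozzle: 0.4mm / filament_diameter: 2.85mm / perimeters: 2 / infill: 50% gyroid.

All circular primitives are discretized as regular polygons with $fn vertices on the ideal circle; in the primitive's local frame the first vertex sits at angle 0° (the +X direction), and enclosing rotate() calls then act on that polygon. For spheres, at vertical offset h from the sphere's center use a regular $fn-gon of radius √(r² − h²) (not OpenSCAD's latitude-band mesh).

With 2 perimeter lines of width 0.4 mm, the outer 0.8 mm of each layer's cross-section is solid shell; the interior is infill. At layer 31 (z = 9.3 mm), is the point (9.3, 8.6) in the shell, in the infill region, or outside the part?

outside

At z = 9.3 mm: the r=10 cylinder contributes a regular 6-gon of circumradius 10; the r=9 sphere at (6.5, 14) contributes a regular 6-gon of circumradius √(9²−7.3²) = 5.264; the sphere at (16, 0.5) does not reach this height (|z−center|=8.200 > r=3.5); the sphere at (0, 6.5) does not reach this height (|z−center|=9.800 > r=7.5); Subtracting the remaining from the first: starting from the r=10 cylinder, the r=9 sphere at (6.5, 14) misses the remaining region (no effect) — 1 connected region; the cylinder at (5, -3.5) is absent (z outside [23.5, 47.5]); Subtracting the remaining from the first: none of the subtracted shapes is present at this height, so the result so far is unchanged — 1 connected region. Overall, the cross-section is a single solid region. The nearest boundary edge runs (5.00, 8.66)→(10.00, 0.00); distance from the point to it = 3.69 mm. The point is not inside any of the regions above, so it lies outside the cross-section (3.69 mm from the nearest boundary).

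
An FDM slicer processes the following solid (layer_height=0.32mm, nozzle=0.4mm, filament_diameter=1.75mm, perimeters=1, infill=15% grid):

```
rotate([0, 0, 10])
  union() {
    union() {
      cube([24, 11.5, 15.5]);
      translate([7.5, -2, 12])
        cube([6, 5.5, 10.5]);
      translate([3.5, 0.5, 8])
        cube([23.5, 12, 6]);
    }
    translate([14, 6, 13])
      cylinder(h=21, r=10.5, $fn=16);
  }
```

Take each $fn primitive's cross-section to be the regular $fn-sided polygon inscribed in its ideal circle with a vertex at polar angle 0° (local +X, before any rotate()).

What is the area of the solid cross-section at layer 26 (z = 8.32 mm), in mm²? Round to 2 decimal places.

332.50 mm²

At z = 8.32 mm: the cube is present — its section is the full 24×11.5 rectangle (area 276.00 mm²); the cube at (7.5, -2) is not intersected at this z (z outside [12, 22.5]); the cube at (3.5, 0.5) (footprint 23.5×12) is included at this height (area 282.00 mm²); Merging all regions: the regions partially overlap — summed areas 558.00 mm² minus the doubly-counted overlap 225.50 mm² gives 332.50 mm² — area = 332.50 mm²; the cylinder at (14, 6) is absent (z outside [13, 34]); Merging all regions: only the result so far is present, so the union is just that shape — area = 332.50 mm²; (rotated 10° about Z; rotation is an isometry so areas/perimeters/island counts are preserved). Overall, the cross-section is a single solid region. Net area = 332.50 mm².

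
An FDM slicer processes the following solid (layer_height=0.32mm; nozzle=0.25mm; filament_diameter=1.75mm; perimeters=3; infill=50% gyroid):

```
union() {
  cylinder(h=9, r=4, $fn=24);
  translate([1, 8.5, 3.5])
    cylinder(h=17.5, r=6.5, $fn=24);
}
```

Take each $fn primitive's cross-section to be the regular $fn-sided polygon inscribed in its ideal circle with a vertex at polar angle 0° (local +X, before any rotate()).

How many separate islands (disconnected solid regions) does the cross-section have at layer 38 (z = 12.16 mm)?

At z = 12.16 mm: the cylinder does not reach this height (z outside [0, 9]); the r=6.5 cylinder at (1, 8.5) gives a regular 24-gon of circumradius 6.5 (constant along its height); Taking the union: only the r=6.5 cylinder at (1, 8.5) is present, so the union is just that shape — 1 connected region. Overall, the cross-section is a single solid region. Island count = 1.

1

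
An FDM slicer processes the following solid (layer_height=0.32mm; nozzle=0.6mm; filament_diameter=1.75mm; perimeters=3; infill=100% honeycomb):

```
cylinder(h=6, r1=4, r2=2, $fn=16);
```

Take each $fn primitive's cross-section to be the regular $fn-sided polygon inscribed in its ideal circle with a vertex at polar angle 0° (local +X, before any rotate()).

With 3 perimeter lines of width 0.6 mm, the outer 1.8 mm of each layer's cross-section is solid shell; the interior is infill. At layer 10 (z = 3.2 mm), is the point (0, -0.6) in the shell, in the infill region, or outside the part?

At z = 3.2 mm: the cone contributes a regular 16-gon of circumradius 2.933 (interpolated between r1=4 and r2=2 at t=0.533). Overall, the cross-section is a single solid region. The nearest boundary edge runs (-0.00, -2.93)→(1.12, -2.71); distance from the point to it = 2.29 mm. The point is inside the cross-section and 2.29 mm from the nearest boundary — more than the 1.8 mm shell width (3 × 0.6), so it's in the infill interior.

infill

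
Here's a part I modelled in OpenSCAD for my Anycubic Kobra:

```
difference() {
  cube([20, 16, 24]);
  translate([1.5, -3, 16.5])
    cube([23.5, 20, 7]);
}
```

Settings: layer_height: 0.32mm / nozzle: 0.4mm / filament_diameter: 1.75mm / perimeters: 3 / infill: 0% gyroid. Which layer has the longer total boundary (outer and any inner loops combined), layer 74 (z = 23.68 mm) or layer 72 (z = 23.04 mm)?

Layer 74 (z = 23.68): the 20×16 cube contributes its full rectangle (perimeter 72.00 mm); the cube at (1.5, -3) does not reach this height (z outside [16.5, 23.5]); Subtracting the remaining from the first: none of the subtracted shapes is present at this height, so the 20×16 cube is unchanged — boundary = 72.00 mm. So its perimeter = 72.00 mm. Layer 72 (z = 23.04): the cube (footprint 20×16) is included at this height (perimeter 72.00 mm); the 23.5×20 cube at (1.5, -3) contributes its full rectangle (perimeter 87.00 mm); Subtracting the remaining from the first: starting from the 20×16 cube, the 23.5×20 cube at (1.5, -3) partially overlaps it — only the 296.00 mm² overlap (of its 470.00 mm²) is removed, clipping the outline — boundary = 35.00 mm. So its perimeter = 35.00 mm. Layer 74 is larger (72.00 vs 35.00 mm).

layer 74 (z = 23.68 mm)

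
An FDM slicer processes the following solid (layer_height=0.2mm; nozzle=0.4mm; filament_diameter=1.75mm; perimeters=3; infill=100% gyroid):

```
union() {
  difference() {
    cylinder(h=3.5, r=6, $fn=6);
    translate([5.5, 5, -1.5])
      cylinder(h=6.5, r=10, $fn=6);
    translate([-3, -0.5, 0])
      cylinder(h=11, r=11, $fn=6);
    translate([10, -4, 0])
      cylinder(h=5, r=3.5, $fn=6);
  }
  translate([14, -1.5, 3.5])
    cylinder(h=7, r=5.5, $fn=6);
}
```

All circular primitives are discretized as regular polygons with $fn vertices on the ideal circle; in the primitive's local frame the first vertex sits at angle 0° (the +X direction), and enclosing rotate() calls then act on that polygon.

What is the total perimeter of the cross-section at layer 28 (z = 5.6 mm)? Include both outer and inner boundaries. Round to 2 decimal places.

At z = 5.6 mm: the cylinder is not intersected at this z (z outside [0, 3.5]); the cylinder at (5.5, 5) does not reach this height (z outside [-1.5, 5]); the r=11 cylinder at (-3, -0.5) gives a regular 6-gon of circumradius 11 (constant along its height) (perimeter = 2·6·11.000·sin(180°/6) = 66.00 mm); the cylinder at (10, -4) is not intersected at this z (z outside [0, 5]); After the difference (first − rest): the first operand is absent here, so nothing remains; the r=5.5 cylinder at (14, -1.5) contributes a regular 6-gon of circumradius 5.5 (perimeter = 2·6·5.500·sin(180°/6) = 33.00 mm); Combining (union): only the r=5.5 cylinder at (14, -1.5) is present, so the union is just that shape — boundary = 33.00 mm. Overall, the cross-section is a single solid region. Total boundary length (outer) = 33.00 mm.

33.00 mm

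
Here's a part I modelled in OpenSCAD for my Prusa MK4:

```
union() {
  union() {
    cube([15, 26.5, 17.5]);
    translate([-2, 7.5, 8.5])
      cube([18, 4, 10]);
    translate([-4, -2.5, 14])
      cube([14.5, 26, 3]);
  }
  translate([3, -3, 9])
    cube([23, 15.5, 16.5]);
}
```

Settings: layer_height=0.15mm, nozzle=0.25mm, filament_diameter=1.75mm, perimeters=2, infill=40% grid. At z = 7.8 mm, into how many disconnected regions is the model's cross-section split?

At z = 7.8 mm: the cube (footprint 15×26.5) is included at this height; the cube at (-2, 7.5) is not intersected at this z (z outside [8.5, 18.5]); the cube at (-4, -2.5) is absent (z outside [14, 17]); Combining (union): only the 15×26.5 cube is present, so the union is just that shape — 1 connected region; the cube at (3, -3) does not reach this height (z outside [9, 25.5]); Merging all regions: only that combined region is present, so the union is just that shape — 1 connected region. The result has 1 disconnected region.

1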